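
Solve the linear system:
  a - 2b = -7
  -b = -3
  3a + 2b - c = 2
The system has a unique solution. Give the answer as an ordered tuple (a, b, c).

(-1, 3, 1)

Form the augmented matrix and row-reduce:
  [ 1  -2   0  |  -7 ]
  [ 0  -1   0  |  -3 ]
  [ 3   2  -1  |   2 ]
R3 -> R3 − 3·R1
  [ 1  -2   0  |  -7 ]
  [ 0  -1   0  |  -3 ]
  [ 0   8  -1  |  23 ]
R2 -> -1·R2
  [ 1  -2   0  |  -7 ]
  [ 0   1   0  |   3 ]
  [ 0   8  -1  |  23 ]
R3 -> R3 − 8·R2
  [ 1  -2   0  |  -7 ]
  [ 0   1   0  |   3 ]
  [ 0   0  -1  |  -1 ]
R3 -> -1·R3
  [ 1  -2  0  |  -7 ]
  [ 0   1  0  |   3 ]
  [ 0   0  1  |   1 ]
R1 -> R1 + 2·R2
  [ 1  0  0  |  -1 ]
  [ 0  1  0  |   3 ]
  [ 0  0  1  |   1 ]
Reading off the last column: a = -1, b = 3, c = 1.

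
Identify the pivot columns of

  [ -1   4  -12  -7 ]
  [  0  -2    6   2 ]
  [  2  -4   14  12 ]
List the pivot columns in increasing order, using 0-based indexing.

R1 ← -1·R1
  [ 1  -4  12   7 ]
  [ 0  -2   6   2 ]
  [ 2  -4  14  12 ]
R3 ← R3 − 2·R1
  [ 1  -4   12   7 ]
  [ 0  -2    6   2 ]
  [ 0   4  -10  -2 ]
R2 ← -1/2·R2
  [ 1  -4   12   7 ]
  [ 0   1   -3  -1 ]
  [ 0   4  -10  -2 ]
R3 ← R3 − 4·R2
  [ 1  -4  12   7 ]
  [ 0   1  -3  -1 ]
  [ 0   0   2   2 ]
R3 ← 1/2·R3
  [ 1  -4  12   7 ]
  [ 0   1  -3  -1 ]
  [ 0   0   1   1 ]
R2 ← R2 + 3·R3
  [ 1  -4  12  7 ]
  [ 0   1   0  2 ]
  [ 0   0   1  1 ]
R1 ← R1 − 12·R3
  [ 1  -4  0  -5 ]
  [ 0   1  0   2 ]
  [ 0   0  1   1 ]
R1 ← R1 + 4·R2
  [ 1  0  0  3 ]
  [ 0  1  0  2 ]
  [ 0  0  1  1 ]
Pivot columns are the columns containing a leading 1.

0, 1, 2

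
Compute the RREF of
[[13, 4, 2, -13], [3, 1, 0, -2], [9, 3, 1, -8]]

r1 -> 1/13·r1
  [ 1  4/13  2/13  -1 ]
  [ 3     1     0  -2 ]
  [ 9     3     1  -8 ]
r2 -> r2 − 3·r1
  [ 1  4/13   2/13  -1 ]
  [ 0  1/13  -6/13   1 ]
  [ 9     3      1  -8 ]
r3 -> r3 − 9·r1
  [ 1  4/13   2/13  -1 ]
  [ 0  1/13  -6/13   1 ]
  [ 0  3/13  -5/13   1 ]
r2 -> 13·r2
  [ 1  4/13   2/13  -1 ]
  [ 0     1     -6  13 ]
  [ 0  3/13  -5/13   1 ]
r3 -> r3 − 3/13·r2
  [ 1  4/13  2/13  -1 ]
  [ 0     1    -6  13 ]
  [ 0     0     1  -2 ]
r2 -> r2 + 6·r3
  [ 1  4/13  2/13  -1 ]
  [ 0     1     0   1 ]
  [ 0     0     1  -2 ]
r1 -> r1 − 2/13·r3
  [ 1  4/13  0  -9/13 ]
  [ 0     1  0      1 ]
  [ 0     0  1     -2 ]
r1 -> r1 − 4/13·r2
  [ 1  0  0  -1 ]
  [ 0  1  0   1 ]
  [ 0  0  1  -2 ]

[[1, 0, 0, -1], [0, 1, 0, 1], [0, 0, 1, -2]]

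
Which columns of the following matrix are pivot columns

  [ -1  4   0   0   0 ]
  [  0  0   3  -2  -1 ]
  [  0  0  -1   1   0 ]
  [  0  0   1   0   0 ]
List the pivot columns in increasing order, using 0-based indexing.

0, 2, 3, 4

R1 := -1·R1
  [ 1  -4   0   0   0 ]
  [ 0   0   3  -2  -1 ]
  [ 0   0  -1   1   0 ]
  [ 0   0   1   0   0 ]
R2 := 1/3·R2
  [ 1  -4   0     0     0 ]
  [ 0   0   1  -2/3  -1/3 ]
  [ 0   0  -1     1     0 ]
  [ 0   0   1     0     0 ]
R3 := R3 + R2
  [ 1  -4  0     0     0 ]
  [ 0   0  1  -2/3  -1/3 ]
  [ 0   0  0   1/3  -1/3 ]
  [ 0   0  1     0     0 ]
R4 := R4 − R2
  [ 1  -4  0     0     0 ]
  [ 0   0  1  -2/3  -1/3 ]
  [ 0   0  0   1/3  -1/3 ]
  [ 0   0  0   2/3   1/3 ]
R3 := 3·R3
  [ 1  -4  0     0     0 ]
  [ 0   0  1  -2/3  -1/3 ]
  [ 0   0  0     1    -1 ]
  [ 0   0  0   2/3   1/3 ]
R4 := R4 − 2/3·R3
  [ 1  -4  0     0     0 ]
  [ 0   0  1  -2/3  -1/3 ]
  [ 0   0  0     1    -1 ]
  [ 0   0  0     0     1 ]
R3 := R3 + R4
  [ 1  -4  0     0     0 ]
  [ 0   0  1  -2/3  -1/3 ]
  [ 0   0  0     1     0 ]
  [ 0   0  0     0     1 ]
R2 := R2 + 1/3·R4
  [ 1  -4  0     0  0 ]
  [ 0   0  1  -2/3  0 ]
  [ 0   0  0     1  0 ]
  [ 0   0  0     0  1 ]
R2 := R2 + 2/3·R3
  [ 1  -4  0  0  0 ]
  [ 0   0  1  0  0 ]
  [ 0   0  0  1  0 ]
  [ 0   0  0  0  1 ]
Pivot columns are the columns containing a leading 1.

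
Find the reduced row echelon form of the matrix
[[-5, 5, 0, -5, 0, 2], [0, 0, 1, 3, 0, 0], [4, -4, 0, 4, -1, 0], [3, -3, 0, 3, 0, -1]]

[[1, -1, 0, 1, 0, 0], [0, 0, 1, 3, 0, 0], [0, 0, 0, 0, 1, 0], [0, 0, 0, 0, 0, 1]]

r1 → -1/5·r1
  [ 1  -1  0  1   0  -2/5 ]
  [ 0   0  1  3   0     0 ]
  [ 4  -4  0  4  -1     0 ]
  [ 3  -3  0  3   0    -1 ]
r3 → r3 − 4·r1
  [ 1  -1  0  1   0  -2/5 ]
  [ 0   0  1  3   0     0 ]
  [ 0   0  0  0  -1   8/5 ]
  [ 3  -3  0  3   0    -1 ]
r4 → r4 − 3·r1
  [ 1  -1  0  1   0  -2/5 ]
  [ 0   0  1  3   0     0 ]
  [ 0   0  0  0  -1   8/5 ]
  [ 0   0  0  0   0   1/5 ]
r3 → -1·r3
  [ 1  -1  0  1  0  -2/5 ]
  [ 0   0  1  3  0     0 ]
  [ 0   0  0  0  1  -8/5 ]
  [ 0   0  0  0  0   1/5 ]
r4 → 5·r4
  [ 1  -1  0  1  0  -2/5 ]
  [ 0   0  1  3  0     0 ]
  [ 0   0  0  0  1  -8/5 ]
  [ 0   0  0  0  0     1 ]
r3 → r3 + 8/5·r4
  [ 1  -1  0  1  0  -2/5 ]
  [ 0   0  1  3  0     0 ]
  [ 0   0  0  0  1     0 ]
  [ 0   0  0  0  0     1 ]
r1 → r1 + 2/5·r4
  [ 1  -1  0  1  0  0 ]
  [ 0   0  1  3  0  0 ]
  [ 0   0  0  0  1  0 ]
  [ 0   0  0  0  0  1 ]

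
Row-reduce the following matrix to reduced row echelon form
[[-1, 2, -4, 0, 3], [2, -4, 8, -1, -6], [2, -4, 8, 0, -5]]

[[1, -2, 4, 0, 0], [0, 0, 0, 1, 0], [0, 0, 0, 0, 1]]

Multiply R1 by -1.
  [ 1  -2  4   0  -3 ]
  [ 2  -4  8  -1  -6 ]
  [ 2  -4  8   0  -5 ]
Subtract 2 times R1 from R2.
  [ 1  -2  4   0  -3 ]
  [ 0   0  0  -1   0 ]
  [ 2  -4  8   0  -5 ]
Subtract 2 times R1 from R3.
  [ 1  -2  4   0  -3 ]
  [ 0   0  0  -1   0 ]
  [ 0   0  0   0   1 ]
Multiply R2 by -1.
  [ 1  -2  4  0  -3 ]
  [ 0   0  0  1   0 ]
  [ 0   0  0  0   1 ]
Add 3 times R3 to R1.
  [ 1  -2  4  0  0 ]
  [ 0   0  0  1  0 ]
  [ 0   0  0  0  1 ]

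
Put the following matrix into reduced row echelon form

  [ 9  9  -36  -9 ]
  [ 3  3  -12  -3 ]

[[1, 1, -4, -1], [0, 0, 0, 0]]

r1 → 1/9·r1
r2 → r2 − 3·r1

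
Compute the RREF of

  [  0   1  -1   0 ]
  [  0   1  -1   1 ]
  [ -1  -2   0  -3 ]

[[1, 0, 2, 0], [0, 1, -1, 0], [0, 0, 0, 1]]

ρ1 ↔ ρ3
  [ -1  -2   0  -3 ]
  [  0   1  -1   1 ]
  [  0   1  -1   0 ]
ρ1 -> -1·ρ1
  [ 1  2   0  3 ]
  [ 0  1  -1  1 ]
  [ 0  1  -1  0 ]
ρ3 -> ρ3 − ρ2
  [ 1  2   0   3 ]
  [ 0  1  -1   1 ]
  [ 0  0   0  -1 ]
ρ3 -> -1·ρ3
  [ 1  2   0  3 ]
  [ 0  1  -1  1 ]
  [ 0  0   0  1 ]
ρ2 -> ρ2 − ρ3
  [ 1  2   0  3 ]
  [ 0  1  -1  0 ]
  [ 0  0   0  1 ]
ρ1 -> ρ1 − 3·ρ3
  [ 1  2   0  0 ]
  [ 0  1  -1  0 ]
  [ 0  0   0  1 ]
ρ1 -> ρ1 − 2·ρ2
  [ 1  0   2  0 ]
  [ 0  1  -1  0 ]
  [ 0  0   0  1 ]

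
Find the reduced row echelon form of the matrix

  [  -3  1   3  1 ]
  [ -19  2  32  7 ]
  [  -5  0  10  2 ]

r1 -> -1/3·r1
  [   1  -1/3  -1  -1/3 ]
  [ -19     2  32     7 ]
  [  -5     0  10     2 ]
r2 -> r2 + 19·r1
  [  1   -1/3  -1  -1/3 ]
  [  0  -13/3  13   2/3 ]
  [ -5      0  10     2 ]
r3 -> r3 + 5·r1
  [ 1   -1/3  -1  -1/3 ]
  [ 0  -13/3  13   2/3 ]
  [ 0   -5/3   5   1/3 ]
r2 -> -3/13·r2
  [ 1  -1/3  -1   -1/3 ]
  [ 0     1  -3  -2/13 ]
  [ 0  -5/3   5    1/3 ]
r3 -> r3 + 5/3·r2
  [ 1  -1/3  -1   -1/3 ]
  [ 0     1  -3  -2/13 ]
  [ 0     0   0   1/13 ]
r3 -> 13·r3
  [ 1  -1/3  -1   -1/3 ]
  [ 0     1  -3  -2/13 ]
  [ 0     0   0      1 ]
r2 -> r2 + 2/13·r3
  [ 1  -1/3  -1  -1/3 ]
  [ 0     1  -3     0 ]
  [ 0     0   0     1 ]
r1 -> r1 + 1/3·r3
  [ 1  -1/3  -1  0 ]
  [ 0     1  -3  0 ]
  [ 0     0   0  1 ]
r1 -> r1 + 1/3·r2
  [ 1  0  -2  0 ]
  [ 0  1  -3  0 ]
  [ 0  0   0  1 ]

[[1, 0, -2, 0], [0, 1, -3, 0], [0, 0, 0, 1]]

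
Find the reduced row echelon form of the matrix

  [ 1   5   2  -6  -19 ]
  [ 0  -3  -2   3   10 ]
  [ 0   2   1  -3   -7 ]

[[1, 0, 0, 3, -1], [0, 1, 0, -3, -4], [0, 0, 1, 3, 1]]

R2 → -1/3·R2
  [ 1  5    2  -6    -19 ]
  [ 0  1  2/3  -1  -10/3 ]
  [ 0  2    1  -3     -7 ]
R3 → R3 − 2·R2
  [ 1  5     2  -6    -19 ]
  [ 0  1   2/3  -1  -10/3 ]
  [ 0  0  -1/3  -1   -1/3 ]
R3 → -3·R3
  [ 1  5    2  -6    -19 ]
  [ 0  1  2/3  -1  -10/3 ]
  [ 0  0    1   3      1 ]
R2 → R2 − 2/3·R3
  [ 1  5  2  -6  -19 ]
  [ 0  1  0  -3   -4 ]
  [ 0  0  1   3    1 ]
R1 → R1 − 2·R3
  [ 1  5  0  -12  -21 ]
  [ 0  1  0   -3   -4 ]
  [ 0  0  1    3    1 ]
R1 → R1 − 5·R2
  [ 1  0  0   3  -1 ]
  [ 0  1  0  -3  -4 ]
  [ 0  0  1   3   1 ]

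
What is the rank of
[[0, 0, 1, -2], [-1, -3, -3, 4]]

R1 ↔ R2
  [ -1  -3  -3   4 ]
  [  0   0   1  -2 ]
R1 := -1·R1
  [ 1  3  3  -4 ]
  [ 0  0  1  -2 ]
R1 := R1 − 3·R2
  [ 1  3  0   2 ]
  [ 0  0  1  -2 ]
The reduced form has 2 nonzero rows.

rank = 2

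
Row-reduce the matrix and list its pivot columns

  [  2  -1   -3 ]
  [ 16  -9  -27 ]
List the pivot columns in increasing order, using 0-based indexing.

0, 1

R1 → 1/2·R1
  [  1  -1/2  -3/2 ]
  [ 16    -9   -27 ]
R2 → R2 − 16·R1
  [ 1  -1/2  -3/2 ]
  [ 0    -1    -3 ]
R2 → -1·R2
  [ 1  -1/2  -3/2 ]
  [ 0     1     3 ]
R1 → R1 + 1/2·R2
  [ 1  0  0 ]
  [ 0  1  3 ]
Pivot columns are the columns containing a leading 1.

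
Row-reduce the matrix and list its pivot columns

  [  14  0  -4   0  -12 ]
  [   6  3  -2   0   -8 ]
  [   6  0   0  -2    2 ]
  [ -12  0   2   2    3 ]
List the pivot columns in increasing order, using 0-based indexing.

0, 1, 2, 3

Multiply r1 by 1/14.
  [   1  0  -2/7   0  -6/7 ]
  [   6  3    -2   0    -8 ]
  [   6  0     0  -2     2 ]
  [ -12  0     2   2     3 ]
Subtract 6 times r1 from r2.
  [   1  0  -2/7   0   -6/7 ]
  [   0  3  -2/7   0  -20/7 ]
  [   6  0     0  -2      2 ]
  [ -12  0     2   2      3 ]
Subtract 6 times r1 from r3.
  [   1  0  -2/7   0   -6/7 ]
  [   0  3  -2/7   0  -20/7 ]
  [   0  0  12/7  -2   50/7 ]
  [ -12  0     2   2      3 ]
Add 12 times r1 to r4.
  [ 1  0   -2/7   0   -6/7 ]
  [ 0  3   -2/7   0  -20/7 ]
  [ 0  0   12/7  -2   50/7 ]
  [ 0  0  -10/7   2  -51/7 ]
Multiply r2 by 1/3.
  [ 1  0   -2/7   0    -6/7 ]
  [ 0  1  -2/21   0  -20/21 ]
  [ 0  0   12/7  -2    50/7 ]
  [ 0  0  -10/7   2   -51/7 ]
Multiply r3 by 7/12.
  [ 1  0   -2/7     0    -6/7 ]
  [ 0  1  -2/21     0  -20/21 ]
  [ 0  0      1  -7/6    25/6 ]
  [ 0  0  -10/7     2   -51/7 ]
Add 10/7 times r3 to r4.
  [ 1  0   -2/7     0    -6/7 ]
  [ 0  1  -2/21     0  -20/21 ]
  [ 0  0      1  -7/6    25/6 ]
  [ 0  0      0   1/3    -4/3 ]
Multiply r4 by 3.
  [ 1  0   -2/7     0    -6/7 ]
  [ 0  1  -2/21     0  -20/21 ]
  [ 0  0      1  -7/6    25/6 ]
  [ 0  0      0     1      -4 ]
Add 7/6 times r4 to r3.
  [ 1  0   -2/7  0    -6/7 ]
  [ 0  1  -2/21  0  -20/21 ]
  [ 0  0      1  0    -1/2 ]
  [ 0  0      0  1      -4 ]
Add 2/21 times r3 to r2.
  [ 1  0  -2/7  0  -6/7 ]
  [ 0  1     0  0    -1 ]
  [ 0  0     1  0  -1/2 ]
  [ 0  0     0  1    -4 ]
Add 2/7 times r3 to r1.
  [ 1  0  0  0    -1 ]
  [ 0  1  0  0    -1 ]
  [ 0  0  1  0  -1/2 ]
  [ 0  0  0  1    -4 ]
Pivot columns are the columns containing a leading 1.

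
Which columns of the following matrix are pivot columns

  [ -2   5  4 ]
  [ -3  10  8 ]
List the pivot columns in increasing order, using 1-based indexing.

1, 2

r1 := -1/2·r1
  [  1  -5/2  -2 ]
  [ -3    10   8 ]
r2 := r2 + 3·r1
  [ 1  -5/2  -2 ]
  [ 0   5/2   2 ]
r2 := 2/5·r2
  [ 1  -5/2   -2 ]
  [ 0     1  4/5 ]
r1 := r1 + 5/2·r2
  [ 1  0    0 ]
  [ 0  1  4/5 ]
Pivot columns are the columns containing a leading 1.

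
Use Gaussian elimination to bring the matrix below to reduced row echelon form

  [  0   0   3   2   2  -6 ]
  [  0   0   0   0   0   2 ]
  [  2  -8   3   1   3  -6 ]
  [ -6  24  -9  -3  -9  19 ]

[[1, -4, 0, -1/2, 1/2, 0], [0, 0, 1, 2/3, 2/3, 0], [0, 0, 0, 0, 0, 1], [0, 0, 0, 0, 0, 0]]

Swap R1 and R3.
  [  2  -8   3   1   3  -6 ]
  [  0   0   0   0   0   2 ]
  [  0   0   3   2   2  -6 ]
  [ -6  24  -9  -3  -9  19 ]
Multiply R1 by 1/2.
  [  1  -4  3/2  1/2  3/2  -3 ]
  [  0   0    0    0    0   2 ]
  [  0   0    3    2    2  -6 ]
  [ -6  24   -9   -3   -9  19 ]
Add 6 times R1 to R4.
  [ 1  -4  3/2  1/2  3/2  -3 ]
  [ 0   0    0    0    0   2 ]
  [ 0   0    3    2    2  -6 ]
  [ 0   0    0    0    0   1 ]
Swap R2 and R3.
  [ 1  -4  3/2  1/2  3/2  -3 ]
  [ 0   0    3    2    2  -6 ]
  [ 0   0    0    0    0   2 ]
  [ 0   0    0    0    0   1 ]
Multiply R2 by 1/3.
  [ 1  -4  3/2  1/2  3/2  -3 ]
  [ 0   0    1  2/3  2/3  -2 ]
  [ 0   0    0    0    0   2 ]
  [ 0   0    0    0    0   1 ]
Multiply R3 by 1/2.
  [ 1  -4  3/2  1/2  3/2  -3 ]
  [ 0   0    1  2/3  2/3  -2 ]
  [ 0   0    0    0    0   1 ]
  [ 0   0    0    0    0   1 ]
Subtract R3 from R4.
  [ 1  -4  3/2  1/2  3/2  -3 ]
  [ 0   0    1  2/3  2/3  -2 ]
  [ 0   0    0    0    0   1 ]
  [ 0   0    0    0    0   0 ]
Add 2 times R3 to R2.
  [ 1  -4  3/2  1/2  3/2  -3 ]
  [ 0   0    1  2/3  2/3   0 ]
  [ 0   0    0    0    0   1 ]
  [ 0   0    0    0    0   0 ]
Add 3 times R3 to R1.
  [ 1  -4  3/2  1/2  3/2  0 ]
  [ 0   0    1  2/3  2/3  0 ]
  [ 0   0    0    0    0  1 ]
  [ 0   0    0    0    0  0 ]
Subtract 3/2 times R2 from R1.
  [ 1  -4  0  -1/2  1/2  0 ]
  [ 0   0  1   2/3  2/3  0 ]
  [ 0   0  0     0    0  1 ]
  [ 0   0  0     0    0  0 ]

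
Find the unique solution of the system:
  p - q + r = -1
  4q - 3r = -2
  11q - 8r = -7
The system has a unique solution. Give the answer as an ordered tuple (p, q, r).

(0, -5, -6)

Form the augmented matrix and row-reduce:
  [ 1  -1   1  |  -1 ]
  [ 0   4  -3  |  -2 ]
  [ 0  11  -8  |  -7 ]
ρ2 -> 1/4·ρ2
  [ 1  -1     1  |    -1 ]
  [ 0   1  -3/4  |  -1/2 ]
  [ 0  11    -8  |    -7 ]
ρ3 -> ρ3 − 11·ρ2
  [ 1  -1     1  |    -1 ]
  [ 0   1  -3/4  |  -1/2 ]
  [ 0   0   1/4  |  -3/2 ]
ρ3 -> 4·ρ3
  [ 1  -1     1  |    -1 ]
  [ 0   1  -3/4  |  -1/2 ]
  [ 0   0     1  |    -6 ]
ρ2 -> ρ2 + 3/4·ρ3
  [ 1  -1  1  |  -1 ]
  [ 0   1  0  |  -5 ]
  [ 0   0  1  |  -6 ]
ρ1 -> ρ1 − ρ3
  [ 1  -1  0  |   5 ]
  [ 0   1  0  |  -5 ]
  [ 0   0  1  |  -6 ]
ρ1 -> ρ1 + ρ2
  [ 1  0  0  |   0 ]
  [ 0  1  0  |  -5 ]
  [ 0  0  1  |  -6 ]
Reading off the last column: p = 0, q = -5, r = -6.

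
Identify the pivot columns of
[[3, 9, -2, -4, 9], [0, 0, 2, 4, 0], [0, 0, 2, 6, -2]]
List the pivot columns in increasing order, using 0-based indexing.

R1 → 1/3·R1
R2 → 1/2·R2
R3 → R3 − 2·R2
R3 → 1/2·R3
R2 → R2 − 2·R3
R1 → R1 + 4/3·R3
R1 → R1 + 2/3·R2
Pivot columns are the columns containing a leading 1.

0, 2, 3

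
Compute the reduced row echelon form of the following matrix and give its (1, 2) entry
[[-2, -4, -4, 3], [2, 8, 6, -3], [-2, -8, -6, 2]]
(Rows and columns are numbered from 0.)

1/2

R1 ← -1/2·R1
  [  1   2   2  -3/2 ]
  [  2   8   6    -3 ]
  [ -2  -8  -6     2 ]
R2 ← R2 − 2·R1
  [  1   2   2  -3/2 ]
  [  0   4   2     0 ]
  [ -2  -8  -6     2 ]
R3 ← R3 + 2·R1
  [ 1   2   2  -3/2 ]
  [ 0   4   2     0 ]
  [ 0  -4  -2    -1 ]
R2 ← 1/4·R2
  [ 1   2    2  -3/2 ]
  [ 0   1  1/2     0 ]
  [ 0  -4   -2    -1 ]
R3 ← R3 + 4·R2
  [ 1  2    2  -3/2 ]
  [ 0  1  1/2     0 ]
  [ 0  0    0    -1 ]
R3 ← -1·R3
  [ 1  2    2  -3/2 ]
  [ 0  1  1/2     0 ]
  [ 0  0    0     1 ]
R1 ← R1 + 3/2·R3
  [ 1  2    2  0 ]
  [ 0  1  1/2  0 ]
  [ 0  0    0  1 ]
R1 ← R1 − 2·R2
  [ 1  0    1  0 ]
  [ 0  1  1/2  0 ]
  [ 0  0    0  1 ]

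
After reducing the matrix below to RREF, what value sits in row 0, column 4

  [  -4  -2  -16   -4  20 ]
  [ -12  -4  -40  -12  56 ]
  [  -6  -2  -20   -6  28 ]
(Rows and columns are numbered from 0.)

-4

r1 -> -1/4·r1
  [   1  1/2    4    1  -5 ]
  [ -12   -4  -40  -12  56 ]
  [  -6   -2  -20   -6  28 ]
r2 -> r2 + 12·r1
  [  1  1/2    4   1  -5 ]
  [  0    2    8   0  -4 ]
  [ -6   -2  -20  -6  28 ]
r3 -> r3 + 6·r1
  [ 1  1/2  4  1  -5 ]
  [ 0    2  8  0  -4 ]
  [ 0    1  4  0  -2 ]
r2 -> 1/2·r2
  [ 1  1/2  4  1  -5 ]
  [ 0    1  4  0  -2 ]
  [ 0    1  4  0  -2 ]
r3 -> r3 − r2
  [ 1  1/2  4  1  -5 ]
  [ 0    1  4  0  -2 ]
  [ 0    0  0  0   0 ]
r1 -> r1 − 1/2·r2
  [ 1  0  2  1  -4 ]
  [ 0  1  4  0  -2 ]
  [ 0  0  0  0   0 ]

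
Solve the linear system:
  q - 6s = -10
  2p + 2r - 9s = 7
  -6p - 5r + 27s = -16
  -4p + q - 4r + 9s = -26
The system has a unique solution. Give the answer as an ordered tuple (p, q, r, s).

(3/2, -6, 5, 2/3)

Form the augmented matrix and row-reduce:
  [  0  1   0  -6  |  -10 ]
  [  2  0   2  -9  |    7 ]
  [ -6  0  -5  27  |  -16 ]
  [ -4  1  -4   9  |  -26 ]
ρ1 <-> ρ2
  [  2  0   2  -9  |    7 ]
  [  0  1   0  -6  |  -10 ]
  [ -6  0  -5  27  |  -16 ]
  [ -4  1  -4   9  |  -26 ]
ρ1 ← 1/2·ρ1
  [  1  0   1  -9/2  |  7/2 ]
  [  0  1   0    -6  |  -10 ]
  [ -6  0  -5    27  |  -16 ]
  [ -4  1  -4     9  |  -26 ]
ρ3 ← ρ3 + 6·ρ1
  [  1  0   1  -9/2  |  7/2 ]
  [  0  1   0    -6  |  -10 ]
  [  0  0   1     0  |    5 ]
  [ -4  1  -4     9  |  -26 ]
ρ4 ← ρ4 + 4·ρ1
  [ 1  0  1  -9/2  |  7/2 ]
  [ 0  1  0    -6  |  -10 ]
  [ 0  0  1     0  |    5 ]
  [ 0  1  0    -9  |  -12 ]
ρ4 ← ρ4 − ρ2
  [ 1  0  1  -9/2  |  7/2 ]
  [ 0  1  0    -6  |  -10 ]
  [ 0  0  1     0  |    5 ]
  [ 0  0  0    -3  |   -2 ]
ρ4 ← -1/3·ρ4
  [ 1  0  1  -9/2  |  7/2 ]
  [ 0  1  0    -6  |  -10 ]
  [ 0  0  1     0  |    5 ]
  [ 0  0  0     1  |  2/3 ]
ρ2 ← ρ2 + 6·ρ4
  [ 1  0  1  -9/2  |  7/2 ]
  [ 0  1  0     0  |   -6 ]
  [ 0  0  1     0  |    5 ]
  [ 0  0  0     1  |  2/3 ]
ρ1 ← ρ1 + 9/2·ρ4
  [ 1  0  1  0  |  13/2 ]
  [ 0  1  0  0  |    -6 ]
  [ 0  0  1  0  |     5 ]
  [ 0  0  0  1  |   2/3 ]
ρ1 ← ρ1 − ρ3
  [ 1  0  0  0  |  3/2 ]
  [ 0  1  0  0  |   -6 ]
  [ 0  0  1  0  |    5 ]
  [ 0  0  0  1  |  2/3 ]
Reading off the last column: p = 3/2, q = -6, r = 5, s = 2/3.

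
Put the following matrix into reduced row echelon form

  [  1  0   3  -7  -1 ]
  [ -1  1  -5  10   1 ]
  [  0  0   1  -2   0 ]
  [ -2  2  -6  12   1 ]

[[1, 0, 0, -1, 0], [0, 1, 0, -1, 0], [0, 0, 1, -2, 0], [0, 0, 0, 0, 1]]

R2 → R2 + R1
  [  1  0   3  -7  -1 ]
  [  0  1  -2   3   0 ]
  [  0  0   1  -2   0 ]
  [ -2  2  -6  12   1 ]
R4 → R4 + 2·R1
  [ 1  0   3  -7  -1 ]
  [ 0  1  -2   3   0 ]
  [ 0  0   1  -2   0 ]
  [ 0  2   0  -2  -1 ]
R4 → R4 − 2·R2
  [ 1  0   3  -7  -1 ]
  [ 0  1  -2   3   0 ]
  [ 0  0   1  -2   0 ]
  [ 0  0   4  -8  -1 ]
R4 → R4 − 4·R3
  [ 1  0   3  -7  -1 ]
  [ 0  1  -2   3   0 ]
  [ 0  0   1  -2   0 ]
  [ 0  0   0   0  -1 ]
R4 → -1·R4
  [ 1  0   3  -7  -1 ]
  [ 0  1  -2   3   0 ]
  [ 0  0   1  -2   0 ]
  [ 0  0   0   0   1 ]
R1 → R1 + R4
  [ 1  0   3  -7  0 ]
  [ 0  1  -2   3  0 ]
  [ 0  0   1  -2  0 ]
  [ 0  0   0   0  1 ]
R2 → R2 + 2·R3
  [ 1  0  3  -7  0 ]
  [ 0  1  0  -1  0 ]
  [ 0  0  1  -2  0 ]
  [ 0  0  0   0  1 ]
R1 → R1 − 3·R3
  [ 1  0  0  -1  0 ]
  [ 0  1  0  -1  0 ]
  [ 0  0  1  -2  0 ]
  [ 0  0  0   0  1 ]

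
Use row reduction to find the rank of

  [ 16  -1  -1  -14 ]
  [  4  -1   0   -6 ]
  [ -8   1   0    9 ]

rank = 3

R1 → 1/16·R1
  [  1  -1/16  -1/16  -7/8 ]
  [  4     -1      0    -6 ]
  [ -8      1      0     9 ]
R2 → R2 − 4·R1
  [  1  -1/16  -1/16  -7/8 ]
  [  0   -3/4    1/4  -5/2 ]
  [ -8      1      0     9 ]
R3 → R3 + 8·R1
  [ 1  -1/16  -1/16  -7/8 ]
  [ 0   -3/4    1/4  -5/2 ]
  [ 0    1/2   -1/2     2 ]
R2 → -4/3·R2
  [ 1  -1/16  -1/16  -7/8 ]
  [ 0      1   -1/3  10/3 ]
  [ 0    1/2   -1/2     2 ]
R3 → R3 − 1/2·R2
  [ 1  -1/16  -1/16  -7/8 ]
  [ 0      1   -1/3  10/3 ]
  [ 0      0   -1/3   1/3 ]
R3 → -3·R3
  [ 1  -1/16  -1/16  -7/8 ]
  [ 0      1   -1/3  10/3 ]
  [ 0      0      1    -1 ]
R2 → R2 + 1/3·R3
  [ 1  -1/16  -1/16  -7/8 ]
  [ 0      1      0     3 ]
  [ 0      0      1    -1 ]
R1 → R1 + 1/16·R3
  [ 1  -1/16  0  -15/16 ]
  [ 0      1  0       3 ]
  [ 0      0  1      -1 ]
R1 → R1 + 1/16·R2
  [ 1  0  0  -3/4 ]
  [ 0  1  0     3 ]
  [ 0  0  1    -1 ]
The reduced form has 3 nonzero rows.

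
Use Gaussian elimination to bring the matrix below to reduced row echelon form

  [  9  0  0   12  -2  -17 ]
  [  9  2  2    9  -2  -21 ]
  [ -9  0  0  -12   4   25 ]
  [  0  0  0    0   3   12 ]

[[1, 0, 0, 4/3, 0, -1], [0, 1, 1, -3/2, 0, -2], [0, 0, 0, 0, 1, 4], [0, 0, 0, 0, 0, 0]]

r1 -> 1/9·r1
  [  1  0  0  4/3  -2/9  -17/9 ]
  [  9  2  2    9    -2    -21 ]
  [ -9  0  0  -12     4     25 ]
  [  0  0  0    0     3     12 ]
r2 -> r2 − 9·r1
  [  1  0  0  4/3  -2/9  -17/9 ]
  [  0  2  2   -3     0     -4 ]
  [ -9  0  0  -12     4     25 ]
  [  0  0  0    0     3     12 ]
r3 -> r3 + 9·r1
  [ 1  0  0  4/3  -2/9  -17/9 ]
  [ 0  2  2   -3     0     -4 ]
  [ 0  0  0    0     2      8 ]
  [ 0  0  0    0     3     12 ]
r2 -> 1/2·r2
  [ 1  0  0   4/3  -2/9  -17/9 ]
  [ 0  1  1  -3/2     0     -2 ]
  [ 0  0  0     0     2      8 ]
  [ 0  0  0     0     3     12 ]
r3 -> 1/2·r3
  [ 1  0  0   4/3  -2/9  -17/9 ]
  [ 0  1  1  -3/2     0     -2 ]
  [ 0  0  0     0     1      4 ]
  [ 0  0  0     0     3     12 ]
r4 -> r4 − 3·r3
  [ 1  0  0   4/3  -2/9  -17/9 ]
  [ 0  1  1  -3/2     0     -2 ]
  [ 0  0  0     0     1      4 ]
  [ 0  0  0     0     0      0 ]
r1 -> r1 + 2/9·r3
  [ 1  0  0   4/3  0  -1 ]
  [ 0  1  1  -3/2  0  -2 ]
  [ 0  0  0     0  1   4 ]
  [ 0  0  0     0  0   0 ]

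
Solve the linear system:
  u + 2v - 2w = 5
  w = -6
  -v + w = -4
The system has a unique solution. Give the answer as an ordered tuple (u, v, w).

Form the augmented matrix and row-reduce:
  [ 1   2  -2  |   5 ]
  [ 0   0   1  |  -6 ]
  [ 0  -1   1  |  -4 ]
r2 ↔ r3
  [ 1   2  -2  |   5 ]
  [ 0  -1   1  |  -4 ]
  [ 0   0   1  |  -6 ]
r2 := -1·r2
  [ 1  2  -2  |   5 ]
  [ 0  1  -1  |   4 ]
  [ 0  0   1  |  -6 ]
r2 := r2 + r3
  [ 1  2  -2  |   5 ]
  [ 0  1   0  |  -2 ]
  [ 0  0   1  |  -6 ]
r1 := r1 + 2·r3
  [ 1  2  0  |  -7 ]
  [ 0  1  0  |  -2 ]
  [ 0  0  1  |  -6 ]
r1 := r1 − 2·r2
  [ 1  0  0  |  -3 ]
  [ 0  1  0  |  -2 ]
  [ 0  0  1  |  -6 ]
Reading off the last column: u = -3, v = -2, w = -6.

(-3, -2, -6)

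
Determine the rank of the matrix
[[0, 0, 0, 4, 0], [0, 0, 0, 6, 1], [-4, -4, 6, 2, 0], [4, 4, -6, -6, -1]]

rank = 3

Swap ρ1 and ρ3.
Multiply ρ1 by -1/4.
Subtract 4 times ρ1 from ρ4.
Multiply ρ2 by 1/6.
Subtract 4 times ρ2 from ρ3.
Add 4 times ρ2 to ρ4.
Multiply ρ3 by -3/2.
Add 1/3 times ρ3 to ρ4.
Subtract 1/6 times ρ3 from ρ2.
Add 1/2 times ρ2 to ρ1.
The reduced form has 3 nonzero rows.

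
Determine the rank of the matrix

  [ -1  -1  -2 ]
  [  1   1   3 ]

rank = 2

ρ1 -> -1·ρ1
ρ2 -> ρ2 − ρ1
ρ1 -> ρ1 − 2·ρ2
The reduced form has 2 nonzero rows.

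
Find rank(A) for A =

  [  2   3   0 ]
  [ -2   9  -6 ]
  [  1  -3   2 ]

rank = 3

r1 ← 1/2·r1
  [  1  3/2   0 ]
  [ -2    9  -6 ]
  [  1   -3   2 ]
r2 ← r2 + 2·r1
  [ 1  3/2   0 ]
  [ 0   12  -6 ]
  [ 1   -3   2 ]
r3 ← r3 − r1
  [ 1   3/2   0 ]
  [ 0    12  -6 ]
  [ 0  -9/2   2 ]
r2 ← 1/12·r2
  [ 1   3/2     0 ]
  [ 0     1  -1/2 ]
  [ 0  -9/2     2 ]
r3 ← r3 + 9/2·r2
  [ 1  3/2     0 ]
  [ 0    1  -1/2 ]
  [ 0    0  -1/4 ]
r3 ← -4·r3
  [ 1  3/2     0 ]
  [ 0    1  -1/2 ]
  [ 0    0     1 ]
r2 ← r2 + 1/2·r3
  [ 1  3/2  0 ]
  [ 0    1  0 ]
  [ 0    0  1 ]
r1 ← r1 − 3/2·r2
  [ 1  0  0 ]
  [ 0  1  0 ]
  [ 0  0  1 ]
The reduced form has 3 nonzero rows.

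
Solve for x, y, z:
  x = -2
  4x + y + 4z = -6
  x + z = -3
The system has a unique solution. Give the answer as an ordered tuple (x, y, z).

(-2, 6, -1)

Form the augmented matrix and row-reduce:
  [ 1  0  0  |  -2 ]
  [ 4  1  4  |  -6 ]
  [ 1  0  1  |  -3 ]
R2 → R2 − 4·R1
  [ 1  0  0  |  -2 ]
  [ 0  1  4  |   2 ]
  [ 1  0  1  |  -3 ]
R3 → R3 − R1
  [ 1  0  0  |  -2 ]
  [ 0  1  4  |   2 ]
  [ 0  0  1  |  -1 ]
R2 → R2 − 4·R3
  [ 1  0  0  |  -2 ]
  [ 0  1  0  |   6 ]
  [ 0  0  1  |  -1 ]
Reading off the last column: x = -2, y = 6, z = -1.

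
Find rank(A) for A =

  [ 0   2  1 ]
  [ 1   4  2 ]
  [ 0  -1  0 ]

rank = 3

R1 ↔ R2
  [ 1   4  2 ]
  [ 0   2  1 ]
  [ 0  -1  0 ]
R2 → 1/2·R2
  [ 1   4    2 ]
  [ 0   1  1/2 ]
  [ 0  -1    0 ]
R3 → R3 + R2
  [ 1  4    2 ]
  [ 0  1  1/2 ]
  [ 0  0  1/2 ]
R3 → 2·R3
  [ 1  4    2 ]
  [ 0  1  1/2 ]
  [ 0  0    1 ]
R2 → R2 − 1/2·R3
  [ 1  4  2 ]
  [ 0  1  0 ]
  [ 0  0  1 ]
R1 → R1 − 2·R3
  [ 1  4  0 ]
  [ 0  1  0 ]
  [ 0  0  1 ]
R1 → R1 − 4·R2
  [ 1  0  0 ]
  [ 0  1  0 ]
  [ 0  0  1 ]
The reduced form has 3 nonzero rows.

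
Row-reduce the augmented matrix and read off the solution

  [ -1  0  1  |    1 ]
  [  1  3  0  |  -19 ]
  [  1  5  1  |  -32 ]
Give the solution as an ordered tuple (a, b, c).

R1 -> -1·R1
  [ 1  0  -1  |   -1 ]
  [ 1  3   0  |  -19 ]
  [ 1  5   1  |  -32 ]
R2 -> R2 − R1
  [ 1  0  -1  |   -1 ]
  [ 0  3   1  |  -18 ]
  [ 1  5   1  |  -32 ]
R3 -> R3 − R1
  [ 1  0  -1  |   -1 ]
  [ 0  3   1  |  -18 ]
  [ 0  5   2  |  -31 ]
R2 -> 1/3·R2
  [ 1  0   -1  |   -1 ]
  [ 0  1  1/3  |   -6 ]
  [ 0  5    2  |  -31 ]
R3 -> R3 − 5·R2
  [ 1  0   -1  |  -1 ]
  [ 0  1  1/3  |  -6 ]
  [ 0  0  1/3  |  -1 ]
R3 -> 3·R3
  [ 1  0   -1  |  -1 ]
  [ 0  1  1/3  |  -6 ]
  [ 0  0    1  |  -3 ]
R2 -> R2 − 1/3·R3
  [ 1  0  -1  |  -1 ]
  [ 0  1   0  |  -5 ]
  [ 0  0   1  |  -3 ]
R1 -> R1 + R3
  [ 1  0  0  |  -4 ]
  [ 0  1  0  |  -5 ]
  [ 0  0  1  |  -3 ]
Reading off the last column: a = -4, b = -5, c = -3.

(-4, -5, -3)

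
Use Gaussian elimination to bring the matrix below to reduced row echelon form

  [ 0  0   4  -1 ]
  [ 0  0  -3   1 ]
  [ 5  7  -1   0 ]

R1 ↔ R3
  [ 5  7  -1   0 ]
  [ 0  0  -3   1 ]
  [ 0  0   4  -1 ]
R1 := 1/5·R1
  [ 1  7/5  -1/5   0 ]
  [ 0    0    -3   1 ]
  [ 0    0     4  -1 ]
R2 := -1/3·R2
  [ 1  7/5  -1/5     0 ]
  [ 0    0     1  -1/3 ]
  [ 0    0     4    -1 ]
R3 := R3 − 4·R2
  [ 1  7/5  -1/5     0 ]
  [ 0    0     1  -1/3 ]
  [ 0    0     0   1/3 ]
R3 := 3·R3
  [ 1  7/5  -1/5     0 ]
  [ 0    0     1  -1/3 ]
  [ 0    0     0     1 ]
R2 := R2 + 1/3·R3
  [ 1  7/5  -1/5  0 ]
  [ 0    0     1  0 ]
  [ 0    0     0  1 ]
R1 := R1 + 1/5·R2
  [ 1  7/5  0  0 ]
  [ 0    0  1  0 ]
  [ 0    0  0  1 ]

[[1, 7/5, 0, 0], [0, 0, 1, 0], [0, 0, 0, 1]]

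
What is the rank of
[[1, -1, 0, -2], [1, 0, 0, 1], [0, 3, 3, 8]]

R2 := R2 − R1
  [ 1  -1  0  -2 ]
  [ 0   1  0   3 ]
  [ 0   3  3   8 ]
R3 := R3 − 3·R2
  [ 1  -1  0  -2 ]
  [ 0   1  0   3 ]
  [ 0   0  3  -1 ]
R3 := 1/3·R3
  [ 1  -1  0    -2 ]
  [ 0   1  0     3 ]
  [ 0   0  1  -1/3 ]
R1 := R1 + R2
  [ 1  0  0     1 ]
  [ 0  1  0     3 ]
  [ 0  0  1  -1/3 ]
The reduced form has 3 nonzero rows.

rank = 3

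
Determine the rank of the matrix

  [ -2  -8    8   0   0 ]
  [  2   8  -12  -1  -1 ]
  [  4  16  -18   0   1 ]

ρ1 ← -1/2·ρ1
  [ 1   4   -4   0   0 ]
  [ 2   8  -12  -1  -1 ]
  [ 4  16  -18   0   1 ]
ρ2 ← ρ2 − 2·ρ1
  [ 1   4   -4   0   0 ]
  [ 0   0   -4  -1  -1 ]
  [ 4  16  -18   0   1 ]
ρ3 ← ρ3 − 4·ρ1
  [ 1  4  -4   0   0 ]
  [ 0  0  -4  -1  -1 ]
  [ 0  0  -2   0   1 ]
ρ2 ← -1/4·ρ2
  [ 1  4  -4    0    0 ]
  [ 0  0   1  1/4  1/4 ]
  [ 0  0  -2    0    1 ]
ρ3 ← ρ3 + 2·ρ2
  [ 1  4  -4    0    0 ]
  [ 0  0   1  1/4  1/4 ]
  [ 0  0   0  1/2  3/2 ]
ρ3 ← 2·ρ3
  [ 1  4  -4    0    0 ]
  [ 0  0   1  1/4  1/4 ]
  [ 0  0   0    1    3 ]
ρ2 ← ρ2 − 1/4·ρ3
  [ 1  4  -4  0     0 ]
  [ 0  0   1  0  -1/2 ]
  [ 0  0   0  1     3 ]
ρ1 ← ρ1 + 4·ρ2
  [ 1  4  0  0    -2 ]
  [ 0  0  1  0  -1/2 ]
  [ 0  0  0  1     3 ]
The reduced form has 3 nonzero rows.

rank = 3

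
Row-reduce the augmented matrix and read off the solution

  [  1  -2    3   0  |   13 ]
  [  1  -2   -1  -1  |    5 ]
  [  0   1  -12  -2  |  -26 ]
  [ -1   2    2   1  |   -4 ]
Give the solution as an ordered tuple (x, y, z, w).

(-2, -6, 1, 4)

R2 → R2 − R1
  [  1  -2    3   0  |   13 ]
  [  0   0   -4  -1  |   -8 ]
  [  0   1  -12  -2  |  -26 ]
  [ -1   2    2   1  |   -4 ]
R4 → R4 + R1
  [ 1  -2    3   0  |   13 ]
  [ 0   0   -4  -1  |   -8 ]
  [ 0   1  -12  -2  |  -26 ]
  [ 0   0    5   1  |    9 ]
R2 <-> R3
  [ 1  -2    3   0  |   13 ]
  [ 0   1  -12  -2  |  -26 ]
  [ 0   0   -4  -1  |   -8 ]
  [ 0   0    5   1  |    9 ]
R3 → -1/4·R3
  [ 1  -2    3    0  |   13 ]
  [ 0   1  -12   -2  |  -26 ]
  [ 0   0    1  1/4  |    2 ]
  [ 0   0    5    1  |    9 ]
R4 → R4 − 5·R3
  [ 1  -2    3     0  |   13 ]
  [ 0   1  -12    -2  |  -26 ]
  [ 0   0    1   1/4  |    2 ]
  [ 0   0    0  -1/4  |   -1 ]
R4 → -4·R4
  [ 1  -2    3    0  |   13 ]
  [ 0   1  -12   -2  |  -26 ]
  [ 0   0    1  1/4  |    2 ]
  [ 0   0    0    1  |    4 ]
R3 → R3 − 1/4·R4
  [ 1  -2    3   0  |   13 ]
  [ 0   1  -12  -2  |  -26 ]
  [ 0   0    1   0  |    1 ]
  [ 0   0    0   1  |    4 ]
R2 → R2 + 2·R4
  [ 1  -2    3  0  |   13 ]
  [ 0   1  -12  0  |  -18 ]
  [ 0   0    1  0  |    1 ]
  [ 0   0    0  1  |    4 ]
R2 → R2 + 12·R3
  [ 1  -2  3  0  |  13 ]
  [ 0   1  0  0  |  -6 ]
  [ 0   0  1  0  |   1 ]
  [ 0   0  0  1  |   4 ]
R1 → R1 − 3·R3
  [ 1  -2  0  0  |  10 ]
  [ 0   1  0  0  |  -6 ]
  [ 0   0  1  0  |   1 ]
  [ 0   0  0  1  |   4 ]
R1 → R1 + 2·R2
  [ 1  0  0  0  |  -2 ]
  [ 0  1  0  0  |  -6 ]
  [ 0  0  1  0  |   1 ]
  [ 0  0  0  1  |   4 ]
Reading off the last column: x = -2, y = -6, z = 1, w = 4.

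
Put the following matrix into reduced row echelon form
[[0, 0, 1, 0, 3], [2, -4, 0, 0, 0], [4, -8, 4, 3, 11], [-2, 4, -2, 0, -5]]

[[1, -2, 0, 0, 0], [0, 0, 1, 0, 0], [0, 0, 0, 1, 0], [0, 0, 0, 0, 1]]

ρ1 <=> ρ2
  [  2  -4   0  0   0 ]
  [  0   0   1  0   3 ]
  [  4  -8   4  3  11 ]
  [ -2   4  -2  0  -5 ]
ρ1 → 1/2·ρ1
  [  1  -2   0  0   0 ]
  [  0   0   1  0   3 ]
  [  4  -8   4  3  11 ]
  [ -2   4  -2  0  -5 ]
ρ3 → ρ3 − 4·ρ1
  [  1  -2   0  0   0 ]
  [  0   0   1  0   3 ]
  [  0   0   4  3  11 ]
  [ -2   4  -2  0  -5 ]
ρ4 → ρ4 + 2·ρ1
  [ 1  -2   0  0   0 ]
  [ 0   0   1  0   3 ]
  [ 0   0   4  3  11 ]
  [ 0   0  -2  0  -5 ]
ρ3 → ρ3 − 4·ρ2
  [ 1  -2   0  0   0 ]
  [ 0   0   1  0   3 ]
  [ 0   0   0  3  -1 ]
  [ 0   0  -2  0  -5 ]
ρ4 → ρ4 + 2·ρ2
  [ 1  -2  0  0   0 ]
  [ 0   0  1  0   3 ]
  [ 0   0  0  3  -1 ]
  [ 0   0  0  0   1 ]
ρ3 → 1/3·ρ3
  [ 1  -2  0  0     0 ]
  [ 0   0  1  0     3 ]
  [ 0   0  0  1  -1/3 ]
  [ 0   0  0  0     1 ]
ρ3 → ρ3 + 1/3·ρ4
  [ 1  -2  0  0  0 ]
  [ 0   0  1  0  3 ]
  [ 0   0  0  1  0 ]
  [ 0   0  0  0  1 ]
ρ2 → ρ2 − 3·ρ4
  [ 1  -2  0  0  0 ]
  [ 0   0  1  0  0 ]
  [ 0   0  0  1  0 ]
  [ 0   0  0  0  1 ]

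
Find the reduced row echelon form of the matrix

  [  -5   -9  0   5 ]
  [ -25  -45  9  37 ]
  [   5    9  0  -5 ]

Multiply r1 by -1/5.
  [   1  9/5  0  -1 ]
  [ -25  -45  9  37 ]
  [   5    9  0  -5 ]
Add 25 times r1 to r2.
  [ 1  9/5  0  -1 ]
  [ 0    0  9  12 ]
  [ 5    9  0  -5 ]
Subtract 5 times r1 from r3.
  [ 1  9/5  0  -1 ]
  [ 0    0  9  12 ]
  [ 0    0  0   0 ]
Multiply r2 by 1/9.
  [ 1  9/5  0   -1 ]
  [ 0    0  1  4/3 ]
  [ 0    0  0    0 ]

[[1, 9/5, 0, -1], [0, 0, 1, 4/3], [0, 0, 0, 0]]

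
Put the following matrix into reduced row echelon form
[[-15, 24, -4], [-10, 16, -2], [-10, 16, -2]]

Multiply ρ1 by -1/15.
  [   1  -8/5  4/15 ]
  [ -10    16    -2 ]
  [ -10    16    -2 ]
Add 10 times ρ1 to ρ2.
  [   1  -8/5  4/15 ]
  [   0     0   2/3 ]
  [ -10    16    -2 ]
Add 10 times ρ1 to ρ3.
  [ 1  -8/5  4/15 ]
  [ 0     0   2/3 ]
  [ 0     0   2/3 ]
Multiply ρ2 by 3/2.
  [ 1  -8/5  4/15 ]
  [ 0     0     1 ]
  [ 0     0   2/3 ]
Subtract 2/3 times ρ2 from ρ3.
  [ 1  -8/5  4/15 ]
  [ 0     0     1 ]
  [ 0     0     0 ]
Subtract 4/15 times ρ2 from ρ1.
  [ 1  -8/5  0 ]
  [ 0     0  1 ]
  [ 0     0  0 ]

[[1, -8/5, 0], [0, 0, 1], [0, 0, 0]]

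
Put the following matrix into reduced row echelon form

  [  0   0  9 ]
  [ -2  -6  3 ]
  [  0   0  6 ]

Swap r1 and r2.
  [ -2  -6  3 ]
  [  0   0  9 ]
  [  0   0  6 ]
Multiply r1 by -1/2.
  [ 1  3  -3/2 ]
  [ 0  0     9 ]
  [ 0  0     6 ]
Multiply r2 by 1/9.
  [ 1  3  -3/2 ]
  [ 0  0     1 ]
  [ 0  0     6 ]
Subtract 6 times r2 from r3.
  [ 1  3  -3/2 ]
  [ 0  0     1 ]
  [ 0  0     0 ]
Add 3/2 times r2 to r1.
  [ 1  3  0 ]
  [ 0  0  1 ]
  [ 0  0  0 ]

[[1, 3, 0], [0, 0, 1], [0, 0, 0]]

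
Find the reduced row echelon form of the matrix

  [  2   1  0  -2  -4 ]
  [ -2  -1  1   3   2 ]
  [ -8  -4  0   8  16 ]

[[1, 1/2, 0, -1, -2], [0, 0, 1, 1, -2], [0, 0, 0, 0, 0]]

r1 ← 1/2·r1
  [  1  1/2  0  -1  -2 ]
  [ -2   -1  1   3   2 ]
  [ -8   -4  0   8  16 ]
r2 ← r2 + 2·r1
  [  1  1/2  0  -1  -2 ]
  [  0    0  1   1  -2 ]
  [ -8   -4  0   8  16 ]
r3 ← r3 + 8·r1
  [ 1  1/2  0  -1  -2 ]
  [ 0    0  1   1  -2 ]
  [ 0    0  0   0   0 ]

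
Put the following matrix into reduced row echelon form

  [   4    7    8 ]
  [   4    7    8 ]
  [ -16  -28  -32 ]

[[1, 7/4, 2], [0, 0, 0], [0, 0, 0]]

R1 → 1/4·R1
  [   1  7/4    2 ]
  [   4    7    8 ]
  [ -16  -28  -32 ]
R2 → R2 − 4·R1
  [   1  7/4    2 ]
  [   0    0    0 ]
  [ -16  -28  -32 ]
R3 → R3 + 16·R1
  [ 1  7/4  2 ]
  [ 0    0  0 ]
  [ 0    0  0 ]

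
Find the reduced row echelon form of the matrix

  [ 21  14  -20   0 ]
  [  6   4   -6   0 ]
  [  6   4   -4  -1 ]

r1 → 1/21·r1
  [ 1  2/3  -20/21   0 ]
  [ 6    4      -6   0 ]
  [ 6    4      -4  -1 ]
r2 → r2 − 6·r1
  [ 1  2/3  -20/21   0 ]
  [ 0    0    -2/7   0 ]
  [ 6    4      -4  -1 ]
r3 → r3 − 6·r1
  [ 1  2/3  -20/21   0 ]
  [ 0    0    -2/7   0 ]
  [ 0    0    12/7  -1 ]
r2 → -7/2·r2
  [ 1  2/3  -20/21   0 ]
  [ 0    0       1   0 ]
  [ 0    0    12/7  -1 ]
r3 → r3 − 12/7·r2
  [ 1  2/3  -20/21   0 ]
  [ 0    0       1   0 ]
  [ 0    0       0  -1 ]
r3 → -1·r3
  [ 1  2/3  -20/21  0 ]
  [ 0    0       1  0 ]
  [ 0    0       0  1 ]
r1 → r1 + 20/21·r2
  [ 1  2/3  0  0 ]
  [ 0    0  1  0 ]
  [ 0    0  0  1 ]

[[1, 2/3, 0, 0], [0, 0, 1, 0], [0, 0, 0, 1]]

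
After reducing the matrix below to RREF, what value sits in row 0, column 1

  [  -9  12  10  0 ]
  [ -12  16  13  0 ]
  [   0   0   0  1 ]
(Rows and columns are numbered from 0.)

-4/3

R1 → -1/9·R1
  [   1  -4/3  -10/9  0 ]
  [ -12    16     13  0 ]
  [   0     0      0  1 ]
R2 → R2 + 12·R1
  [ 1  -4/3  -10/9  0 ]
  [ 0     0   -1/3  0 ]
  [ 0     0      0  1 ]
R2 → -3·R2
  [ 1  -4/3  -10/9  0 ]
  [ 0     0      1  0 ]
  [ 0     0      0  1 ]
R1 → R1 + 10/9·R2
  [ 1  -4/3  0  0 ]
  [ 0     0  1  0 ]
  [ 0     0  0  1 ]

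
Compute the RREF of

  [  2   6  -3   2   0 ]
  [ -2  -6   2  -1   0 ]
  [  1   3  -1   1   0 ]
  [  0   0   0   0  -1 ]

[[1, 3, 0, 0, 0], [0, 0, 1, 0, 0], [0, 0, 0, 1, 0], [0, 0, 0, 0, 1]]

Multiply ρ1 by 1/2.
Add 2 times ρ1 to ρ2.
Subtract ρ1 from ρ3.
Multiply ρ2 by -1.
Subtract 1/2 times ρ2 from ρ3.
Multiply ρ3 by 2.
Multiply ρ4 by -1.
Add ρ3 to ρ2.
Subtract ρ3 from ρ1.
Add 3/2 times ρ2 to ρ1.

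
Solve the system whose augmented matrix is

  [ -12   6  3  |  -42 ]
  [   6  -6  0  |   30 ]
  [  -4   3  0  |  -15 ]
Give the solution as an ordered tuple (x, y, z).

(0, -5, -4)

r1 := -1/12·r1
  [  1  -1/2  -1/4  |  7/2 ]
  [  6    -6     0  |   30 ]
  [ -4     3     0  |  -15 ]
r2 := r2 − 6·r1
  [  1  -1/2  -1/4  |  7/2 ]
  [  0    -3   3/2  |    9 ]
  [ -4     3     0  |  -15 ]
r3 := r3 + 4·r1
  [ 1  -1/2  -1/4  |  7/2 ]
  [ 0    -3   3/2  |    9 ]
  [ 0     1    -1  |   -1 ]
r2 := -1/3·r2
  [ 1  -1/2  -1/4  |  7/2 ]
  [ 0     1  -1/2  |   -3 ]
  [ 0     1    -1  |   -1 ]
r3 := r3 − r2
  [ 1  -1/2  -1/4  |  7/2 ]
  [ 0     1  -1/2  |   -3 ]
  [ 0     0  -1/2  |    2 ]
r3 := -2·r3
  [ 1  -1/2  -1/4  |  7/2 ]
  [ 0     1  -1/2  |   -3 ]
  [ 0     0     1  |   -4 ]
r2 := r2 + 1/2·r3
  [ 1  -1/2  -1/4  |  7/2 ]
  [ 0     1     0  |   -5 ]
  [ 0     0     1  |   -4 ]
r1 := r1 + 1/4·r3
  [ 1  -1/2  0  |  5/2 ]
  [ 0     1  0  |   -5 ]
  [ 0     0  1  |   -4 ]
r1 := r1 + 1/2·r2
  [ 1  0  0  |   0 ]
  [ 0  1  0  |  -5 ]
  [ 0  0  1  |  -4 ]
Reading off the last column: x = 0, y = -5, z = -4.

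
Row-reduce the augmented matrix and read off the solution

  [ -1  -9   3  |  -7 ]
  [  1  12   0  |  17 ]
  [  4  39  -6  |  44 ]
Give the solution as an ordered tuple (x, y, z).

(1, 4/3, 2)

R1 ← -1·R1
R2 ← R2 − R1
R3 ← R3 − 4·R1
R2 ← 1/3·R2
R3 ← R3 − 3·R2
R3 ← 1/3·R3
R2 ← R2 − R3
R1 ← R1 + 3·R3
R1 ← R1 − 9·R2
Reading off the last column: x = 1, y = 4/3, z = 2.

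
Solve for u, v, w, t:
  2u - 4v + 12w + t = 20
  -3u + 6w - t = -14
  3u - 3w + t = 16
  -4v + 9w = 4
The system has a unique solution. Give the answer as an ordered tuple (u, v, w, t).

(4, 1/2, 2/3, 6)

Form the augmented matrix and row-reduce:
  [  2  -4  12   1  |   20 ]
  [ -3   0   6  -1  |  -14 ]
  [  3   0  -3   1  |   16 ]
  [  0  -4   9   0  |    4 ]
ρ1 ← 1/2·ρ1
  [  1  -2   6  1/2  |   10 ]
  [ -3   0   6   -1  |  -14 ]
  [  3   0  -3    1  |   16 ]
  [  0  -4   9    0  |    4 ]
ρ2 ← ρ2 + 3·ρ1
  [ 1  -2   6  1/2  |  10 ]
  [ 0  -6  24  1/2  |  16 ]
  [ 3   0  -3    1  |  16 ]
  [ 0  -4   9    0  |   4 ]
ρ3 ← ρ3 − 3·ρ1
  [ 1  -2    6   1/2  |   10 ]
  [ 0  -6   24   1/2  |   16 ]
  [ 0   6  -21  -1/2  |  -14 ]
  [ 0  -4    9     0  |    4 ]
ρ2 ← -1/6·ρ2
  [ 1  -2    6    1/2  |    10 ]
  [ 0   1   -4  -1/12  |  -8/3 ]
  [ 0   6  -21   -1/2  |   -14 ]
  [ 0  -4    9      0  |     4 ]
ρ3 ← ρ3 − 6·ρ2
  [ 1  -2   6    1/2  |    10 ]
  [ 0   1  -4  -1/12  |  -8/3 ]
  [ 0   0   3      0  |     2 ]
  [ 0  -4   9      0  |     4 ]
ρ4 ← ρ4 + 4·ρ2
  [ 1  -2   6    1/2  |     10 ]
  [ 0   1  -4  -1/12  |   -8/3 ]
  [ 0   0   3      0  |      2 ]
  [ 0   0  -7   -1/3  |  -20/3 ]
ρ3 ← 1/3·ρ3
  [ 1  -2   6    1/2  |     10 ]
  [ 0   1  -4  -1/12  |   -8/3 ]
  [ 0   0   1      0  |    2/3 ]
  [ 0   0  -7   -1/3  |  -20/3 ]
ρ4 ← ρ4 + 7·ρ3
  [ 1  -2   6    1/2  |    10 ]
  [ 0   1  -4  -1/12  |  -8/3 ]
  [ 0   0   1      0  |   2/3 ]
  [ 0   0   0   -1/3  |    -2 ]
ρ4 ← -3·ρ4
  [ 1  -2   6    1/2  |    10 ]
  [ 0   1  -4  -1/12  |  -8/3 ]
  [ 0   0   1      0  |   2/3 ]
  [ 0   0   0      1  |     6 ]
ρ2 ← ρ2 + 1/12·ρ4
  [ 1  -2   6  1/2  |     10 ]
  [ 0   1  -4    0  |  -13/6 ]
  [ 0   0   1    0  |    2/3 ]
  [ 0   0   0    1  |      6 ]
ρ1 ← ρ1 − 1/2·ρ4
  [ 1  -2   6  0  |      7 ]
  [ 0   1  -4  0  |  -13/6 ]
  [ 0   0   1  0  |    2/3 ]
  [ 0   0   0  1  |      6 ]
ρ2 ← ρ2 + 4·ρ3
  [ 1  -2  6  0  |    7 ]
  [ 0   1  0  0  |  1/2 ]
  [ 0   0  1  0  |  2/3 ]
  [ 0   0  0  1  |    6 ]
ρ1 ← ρ1 − 6·ρ3
  [ 1  -2  0  0  |    3 ]
  [ 0   1  0  0  |  1/2 ]
  [ 0   0  1  0  |  2/3 ]
  [ 0   0  0  1  |    6 ]
ρ1 ← ρ1 + 2·ρ2
  [ 1  0  0  0  |    4 ]
  [ 0  1  0  0  |  1/2 ]
  [ 0  0  1  0  |  2/3 ]
  [ 0  0  0  1  |    6 ]
Reading off the last column: u = 4, v = 1/2, w = 2/3, t = 6.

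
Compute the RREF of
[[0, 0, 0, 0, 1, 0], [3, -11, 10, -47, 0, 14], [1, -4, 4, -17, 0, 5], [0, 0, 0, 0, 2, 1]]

r1 <=> r2
  [ 3  -11  10  -47  0  14 ]
  [ 0    0   0    0  1   0 ]
  [ 1   -4   4  -17  0   5 ]
  [ 0    0   0    0  2   1 ]
r1 -> 1/3·r1
  [ 1  -11/3  10/3  -47/3  0  14/3 ]
  [ 0      0     0      0  1     0 ]
  [ 1     -4     4    -17  0     5 ]
  [ 0      0     0      0  2     1 ]
r3 -> r3 − r1
  [ 1  -11/3  10/3  -47/3  0  14/3 ]
  [ 0      0     0      0  1     0 ]
  [ 0   -1/3   2/3   -4/3  0   1/3 ]
  [ 0      0     0      0  2     1 ]
r2 <=> r3
  [ 1  -11/3  10/3  -47/3  0  14/3 ]
  [ 0   -1/3   2/3   -4/3  0   1/3 ]
  [ 0      0     0      0  1     0 ]
  [ 0      0     0      0  2     1 ]
r2 -> -3·r2
  [ 1  -11/3  10/3  -47/3  0  14/3 ]
  [ 0      1    -2      4  0    -1 ]
  [ 0      0     0      0  1     0 ]
  [ 0      0     0      0  2     1 ]
r4 -> r4 − 2·r3
  [ 1  -11/3  10/3  -47/3  0  14/3 ]
  [ 0      1    -2      4  0    -1 ]
  [ 0      0     0      0  1     0 ]
  [ 0      0     0      0  0     1 ]
r2 -> r2 + r4
  [ 1  -11/3  10/3  -47/3  0  14/3 ]
  [ 0      1    -2      4  0     0 ]
  [ 0      0     0      0  1     0 ]
  [ 0      0     0      0  0     1 ]
r1 -> r1 − 14/3·r4
  [ 1  -11/3  10/3  -47/3  0  0 ]
  [ 0      1    -2      4  0  0 ]
  [ 0      0     0      0  1  0 ]
  [ 0      0     0      0  0  1 ]
r1 -> r1 + 11/3·r2
  [ 1  0  -4  -1  0  0 ]
  [ 0  1  -2   4  0  0 ]
  [ 0  0   0   0  1  0 ]
  [ 0  0   0   0  0  1 ]

[[1, 0, -4, -1, 0, 0], [0, 1, -2, 4, 0, 0], [0, 0, 0, 0, 1, 0], [0, 0, 0, 0, 0, 1]]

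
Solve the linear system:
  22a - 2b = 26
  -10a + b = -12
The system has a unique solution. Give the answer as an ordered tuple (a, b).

(1, -2)

Form the augmented matrix and row-reduce:
  [  22  -2  |   26 ]
  [ -10   1  |  -12 ]
r1 := 1/22·r1
  [   1  -1/11  |  13/11 ]
  [ -10      1  |    -12 ]
r2 := r2 + 10·r1
  [ 1  -1/11  |  13/11 ]
  [ 0   1/11  |  -2/11 ]
r2 := 11·r2
  [ 1  -1/11  |  13/11 ]
  [ 0      1  |     -2 ]
r1 := r1 + 1/11·r2
  [ 1  0  |   1 ]
  [ 0  1  |  -2 ]
Reading off the last column: a = 1, b = -2.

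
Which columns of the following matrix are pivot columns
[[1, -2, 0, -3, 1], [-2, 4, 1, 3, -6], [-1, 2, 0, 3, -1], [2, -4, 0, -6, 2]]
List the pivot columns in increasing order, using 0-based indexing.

R2 ← R2 + 2·R1
  [  1  -2  0  -3   1 ]
  [  0   0  1  -3  -4 ]
  [ -1   2  0   3  -1 ]
  [  2  -4  0  -6   2 ]
R3 ← R3 + R1
  [ 1  -2  0  -3   1 ]
  [ 0   0  1  -3  -4 ]
  [ 0   0  0   0   0 ]
  [ 2  -4  0  -6   2 ]
R4 ← R4 − 2·R1
  [ 1  -2  0  -3   1 ]
  [ 0   0  1  -3  -4 ]
  [ 0   0  0   0   0 ]
  [ 0   0  0   0   0 ]
Pivot columns are the columns containing a leading 1.

0, 2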